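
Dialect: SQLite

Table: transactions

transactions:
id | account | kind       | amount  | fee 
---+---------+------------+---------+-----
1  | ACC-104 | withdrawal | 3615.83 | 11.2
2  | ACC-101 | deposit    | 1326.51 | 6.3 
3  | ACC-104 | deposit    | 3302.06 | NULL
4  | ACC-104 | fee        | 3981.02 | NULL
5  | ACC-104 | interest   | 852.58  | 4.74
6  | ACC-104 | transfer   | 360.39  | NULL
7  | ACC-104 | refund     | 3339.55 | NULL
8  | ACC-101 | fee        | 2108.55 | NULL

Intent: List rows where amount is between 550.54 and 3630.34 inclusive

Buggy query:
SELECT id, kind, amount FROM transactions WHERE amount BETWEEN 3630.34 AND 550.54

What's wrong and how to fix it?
Bug: The bounds are reversed; BETWEEN a AND b requires a <= b to match anything

Fix: Write BETWEEN 550.54 AND 3630.34

Corrected query:
SELECT id, kind, amount FROM transactions WHERE amount BETWEEN 550.54 AND 3630.34

Result:
id | kind       | amount 
---+------------+--------
1  | withdrawal | 3615.83
2  | deposit    | 1326.51
3  | deposit    | 3302.06
5  | interest   | 852.58 
7  | refund     | 3339.55
8  | fee        | 2108.55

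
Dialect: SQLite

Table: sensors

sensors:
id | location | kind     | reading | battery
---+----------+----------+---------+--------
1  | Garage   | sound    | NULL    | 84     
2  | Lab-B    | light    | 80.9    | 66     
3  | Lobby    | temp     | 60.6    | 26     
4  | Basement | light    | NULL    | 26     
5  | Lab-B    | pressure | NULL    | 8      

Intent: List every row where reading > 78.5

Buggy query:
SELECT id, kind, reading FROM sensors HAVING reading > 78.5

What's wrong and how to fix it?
Bug: This is a non-aggregate query (no GROUP BY, no aggregates), so in SQLite the HAVING clause is invalid here; a row-level condition belongs in WHERE

Fix: Replace HAVING with WHERE since the condition applies to individual rows

Corrected query:
SELECT id, kind, reading FROM sensors WHERE reading > 78.5

Result:
id | kind  | reading
---+-------+--------
2  | light | 80.9   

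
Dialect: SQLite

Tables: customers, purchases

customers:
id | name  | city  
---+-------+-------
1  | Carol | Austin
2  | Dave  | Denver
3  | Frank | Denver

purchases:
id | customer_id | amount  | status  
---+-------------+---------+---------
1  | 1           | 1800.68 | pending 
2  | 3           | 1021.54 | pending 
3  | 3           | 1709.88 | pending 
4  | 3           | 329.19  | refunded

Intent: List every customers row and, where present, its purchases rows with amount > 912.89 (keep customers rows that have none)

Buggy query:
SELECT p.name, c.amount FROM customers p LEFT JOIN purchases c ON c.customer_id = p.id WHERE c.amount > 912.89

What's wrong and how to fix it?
Bug: Filtering c.amount in WHERE discards the NULL rows produced by LEFT JOIN, turning it into an inner join

Fix: Put 'c.amount > 912.89' in the JOIN's ON clause instead of WHERE

Corrected query:
SELECT p.name, c.amount FROM customers p LEFT JOIN purchases c ON c.customer_id = p.id AND c.amount > 912.89

Result:
name  | amount 
------+--------
Carol | 1800.68
Dave  | NULL   
Frank | 1021.54
Frank | 1709.88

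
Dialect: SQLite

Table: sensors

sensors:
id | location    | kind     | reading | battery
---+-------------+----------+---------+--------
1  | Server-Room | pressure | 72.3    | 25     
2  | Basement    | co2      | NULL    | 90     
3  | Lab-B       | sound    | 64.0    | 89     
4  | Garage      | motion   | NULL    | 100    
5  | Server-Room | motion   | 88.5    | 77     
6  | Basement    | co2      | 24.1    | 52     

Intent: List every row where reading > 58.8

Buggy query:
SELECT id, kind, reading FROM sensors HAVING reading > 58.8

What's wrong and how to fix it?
Bug: This is a non-aggregate query (no GROUP BY, no aggregates), so in SQLite the HAVING clause is invalid here; a row-level condition belongs in WHERE

Fix: Replace HAVING with WHERE since the condition applies to individual rows

Corrected query:
SELECT id, kind, reading FROM sensors WHERE reading > 58.8

Result:
id | kind     | reading
---+----------+--------
1  | pressure | 72.3   
3  | sound    | 64     
5  | motion   | 88.5   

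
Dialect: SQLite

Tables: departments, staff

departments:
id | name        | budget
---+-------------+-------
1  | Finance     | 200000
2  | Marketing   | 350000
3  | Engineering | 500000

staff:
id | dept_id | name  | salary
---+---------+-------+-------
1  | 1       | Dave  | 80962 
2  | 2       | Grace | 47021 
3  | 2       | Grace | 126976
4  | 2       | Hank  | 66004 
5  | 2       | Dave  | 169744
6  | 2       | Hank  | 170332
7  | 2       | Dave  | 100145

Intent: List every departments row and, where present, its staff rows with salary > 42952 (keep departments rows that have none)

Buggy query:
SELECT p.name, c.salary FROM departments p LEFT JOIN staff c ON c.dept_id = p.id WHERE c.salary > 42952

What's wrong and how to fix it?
Bug: Filtering c.salary in WHERE discards the NULL rows produced by LEFT JOIN, turning it into an inner join

Fix: Move the right-table condition into the ON clause so unmatched parents are kept

Corrected query:
SELECT p.name, c.salary FROM departments p LEFT JOIN staff c ON c.dept_id = p.id AND c.salary > 42952

Result:
name        | salary
------------+-------
Finance     | 80962 
Marketing   | 47021 
Marketing   | 66004 
Marketing   | 100145
Marketing   | 126976
Marketing   | 169744
Marketing   | 170332
Engineering | NULL  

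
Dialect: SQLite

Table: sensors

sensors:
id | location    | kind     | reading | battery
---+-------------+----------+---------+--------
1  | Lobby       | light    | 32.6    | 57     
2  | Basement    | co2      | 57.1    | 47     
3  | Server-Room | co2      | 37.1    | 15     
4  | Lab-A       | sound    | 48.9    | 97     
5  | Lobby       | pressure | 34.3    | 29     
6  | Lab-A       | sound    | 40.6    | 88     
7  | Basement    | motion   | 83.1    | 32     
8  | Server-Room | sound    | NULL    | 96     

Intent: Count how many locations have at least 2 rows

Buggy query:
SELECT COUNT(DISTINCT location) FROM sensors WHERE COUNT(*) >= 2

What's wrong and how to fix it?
Bug: COUNT(*) cannot appear in WHERE; the per-group count doesn't exist yet

Fix: Group first with HAVING COUNT(*) >= 2, then COUNT the resulting groups

Corrected query:
SELECT COUNT(*) FROM (SELECT location FROM sensors GROUP BY location HAVING COUNT(*) >= 2)

Result:
COUNT(*)
--------
4       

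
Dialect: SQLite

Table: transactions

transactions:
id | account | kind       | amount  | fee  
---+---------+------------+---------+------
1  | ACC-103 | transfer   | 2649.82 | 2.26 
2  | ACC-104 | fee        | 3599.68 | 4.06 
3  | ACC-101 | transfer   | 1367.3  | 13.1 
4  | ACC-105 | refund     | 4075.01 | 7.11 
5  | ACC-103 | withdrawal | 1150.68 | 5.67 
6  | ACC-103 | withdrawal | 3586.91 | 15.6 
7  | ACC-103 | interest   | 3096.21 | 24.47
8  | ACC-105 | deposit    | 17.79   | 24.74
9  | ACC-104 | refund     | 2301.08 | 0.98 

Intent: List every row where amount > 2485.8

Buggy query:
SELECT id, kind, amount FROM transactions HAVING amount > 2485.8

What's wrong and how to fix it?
Bug: This is a non-aggregate query (no GROUP BY, no aggregates), so in SQLite the HAVING clause is invalid here; a row-level condition belongs in WHERE

Fix: Replace HAVING with WHERE since the condition applies to individual rows

Corrected query:
SELECT id, kind, amount FROM transactions WHERE amount > 2485.8

Result:
id | kind       | amount 
---+------------+--------
1  | transfer   | 2649.82
2  | fee        | 3599.68
4  | refund     | 4075.01
6  | withdrawal | 3586.91
7  | interest   | 3096.21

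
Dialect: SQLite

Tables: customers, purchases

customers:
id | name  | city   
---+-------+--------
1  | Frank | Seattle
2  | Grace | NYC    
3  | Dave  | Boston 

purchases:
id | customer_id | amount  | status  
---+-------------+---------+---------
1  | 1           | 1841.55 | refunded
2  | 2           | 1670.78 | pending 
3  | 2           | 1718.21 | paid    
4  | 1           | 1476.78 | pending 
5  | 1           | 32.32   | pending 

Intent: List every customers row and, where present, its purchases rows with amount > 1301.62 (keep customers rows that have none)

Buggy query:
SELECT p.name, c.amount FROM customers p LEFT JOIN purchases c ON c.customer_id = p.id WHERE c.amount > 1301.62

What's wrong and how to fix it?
Bug: Filtering c.amount in WHERE discards the NULL rows produced by LEFT JOIN, turning it into an inner join

Fix: Move the right-table condition into the ON clause so unmatched parents are kept

Corrected query:
SELECT p.name, c.amount FROM customers p LEFT JOIN purchases c ON c.customer_id = p.id AND c.amount > 1301.62

Result:
name  | amount 
------+--------
Frank | 1476.78
Frank | 1841.55
Grace | 1670.78
Grace | 1718.21
Dave  | NULL   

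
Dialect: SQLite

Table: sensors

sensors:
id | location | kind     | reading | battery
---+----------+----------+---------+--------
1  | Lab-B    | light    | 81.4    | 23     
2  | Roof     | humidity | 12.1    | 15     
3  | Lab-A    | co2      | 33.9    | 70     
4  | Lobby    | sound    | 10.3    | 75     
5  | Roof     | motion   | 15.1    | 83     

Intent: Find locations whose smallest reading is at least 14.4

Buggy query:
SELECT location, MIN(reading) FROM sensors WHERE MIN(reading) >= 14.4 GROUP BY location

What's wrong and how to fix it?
Bug: Aggregates like MIN are computed per group after WHERE runs

Fix: Use HAVING for the per-group MIN condition

Corrected query:
SELECT location, MIN(reading) FROM sensors GROUP BY location HAVING MIN(reading) >= 14.4

Result:
location | MIN(reading)
---------+-------------
Lab-A    | 33.9        
Lab-B    | 81.4        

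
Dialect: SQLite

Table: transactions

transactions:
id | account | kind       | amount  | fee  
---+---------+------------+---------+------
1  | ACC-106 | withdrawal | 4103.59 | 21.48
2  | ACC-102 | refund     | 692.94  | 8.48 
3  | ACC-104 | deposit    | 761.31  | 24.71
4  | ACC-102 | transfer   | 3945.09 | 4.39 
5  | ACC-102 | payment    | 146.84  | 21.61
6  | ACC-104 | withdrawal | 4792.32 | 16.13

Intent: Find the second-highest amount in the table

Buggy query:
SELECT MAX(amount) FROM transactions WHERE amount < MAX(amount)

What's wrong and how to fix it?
Bug: The inner MAX is an aggregate inside WHERE, which is not allowed

Fix: Compute the overall MAX in a subquery, then take MAX of rows below it

Corrected query:
SELECT MAX(amount) FROM transactions WHERE amount < (SELECT MAX(amount) FROM transactions)

Result:
MAX(amount)
-----------
4103.59    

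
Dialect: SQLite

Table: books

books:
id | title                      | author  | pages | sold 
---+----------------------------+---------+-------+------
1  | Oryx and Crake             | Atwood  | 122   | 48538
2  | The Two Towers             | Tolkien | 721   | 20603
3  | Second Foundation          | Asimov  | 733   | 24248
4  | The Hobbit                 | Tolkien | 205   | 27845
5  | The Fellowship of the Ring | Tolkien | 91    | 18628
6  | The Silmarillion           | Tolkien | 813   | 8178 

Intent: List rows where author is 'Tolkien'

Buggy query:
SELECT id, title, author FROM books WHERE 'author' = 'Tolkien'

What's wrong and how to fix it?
Bug: 'author' in single quotes is a string literal, not the column; the comparison is literal-vs-literal and never true

Fix: Remove the quotes around the column name (or use double quotes for an identifier)

Corrected query:
SELECT id, title, author FROM books WHERE author = 'Tolkien'

Result:
id | title                      | author 
---+----------------------------+--------
2  | The Two Towers             | Tolkien
4  | The Hobbit                 | Tolkien
5  | The Fellowship of the Ring | Tolkien
6  | The Silmarillion           | Tolkien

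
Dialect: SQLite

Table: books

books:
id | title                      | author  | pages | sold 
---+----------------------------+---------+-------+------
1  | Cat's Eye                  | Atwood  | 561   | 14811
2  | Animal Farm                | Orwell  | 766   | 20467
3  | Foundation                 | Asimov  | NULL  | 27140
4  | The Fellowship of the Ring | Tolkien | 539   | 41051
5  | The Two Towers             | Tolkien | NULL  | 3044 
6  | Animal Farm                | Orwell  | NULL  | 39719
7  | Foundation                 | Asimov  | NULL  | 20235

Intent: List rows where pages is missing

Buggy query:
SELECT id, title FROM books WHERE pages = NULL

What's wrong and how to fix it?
Bug: '= NULL' is always unknown in SQL three-valued logic, so no rows match

Fix: Use IS NULL to test for NULL

Corrected query:
SELECT id, title FROM books WHERE pages IS NULL

Result:
id | title         
---+---------------
3  | Foundation    
5  | The Two Towers
6  | Animal Farm   
7  | Foundation    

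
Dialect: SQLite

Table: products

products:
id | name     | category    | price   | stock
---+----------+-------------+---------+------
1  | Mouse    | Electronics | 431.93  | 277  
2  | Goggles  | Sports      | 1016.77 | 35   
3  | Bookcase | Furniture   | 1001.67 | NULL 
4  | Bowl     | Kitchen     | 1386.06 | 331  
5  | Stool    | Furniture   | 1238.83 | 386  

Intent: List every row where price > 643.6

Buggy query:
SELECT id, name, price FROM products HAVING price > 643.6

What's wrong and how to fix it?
Bug: HAVING filters the output of aggregation, but this query has no GROUP BY and no aggregate functions, so SQLite rejects it (HAVING clause on a non-aggregate query); the condition here is per row

Fix: Use WHERE for row-level filtering

Corrected query:
SELECT id, name, price FROM products WHERE price > 643.6

Result:
id | name     | price  
---+----------+--------
2  | Goggles  | 1016.77
3  | Bookcase | 1001.67
4  | Bowl     | 1386.06
5  | Stool    | 1238.83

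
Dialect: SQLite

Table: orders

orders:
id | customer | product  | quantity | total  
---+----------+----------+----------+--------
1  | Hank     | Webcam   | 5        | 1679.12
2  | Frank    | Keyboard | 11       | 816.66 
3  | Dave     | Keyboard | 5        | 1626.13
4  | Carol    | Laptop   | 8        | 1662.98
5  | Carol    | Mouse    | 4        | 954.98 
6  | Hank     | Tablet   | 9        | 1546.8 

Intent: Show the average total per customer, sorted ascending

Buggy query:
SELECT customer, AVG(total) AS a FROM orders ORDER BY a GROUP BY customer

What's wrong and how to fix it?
Bug: ORDER BY appears before GROUP BY; SQL clause order requires GROUP BY first

Fix: Reorder: SELECT … FROM … GROUP BY … ORDER BY …

Corrected query:
SELECT customer, AVG(total) AS a FROM orders GROUP BY customer ORDER BY a

Result:
customer | a      
---------+--------
Frank    | 816.66 
Carol    | 1308.98
Hank     | 1612.96
Dave     | 1626.13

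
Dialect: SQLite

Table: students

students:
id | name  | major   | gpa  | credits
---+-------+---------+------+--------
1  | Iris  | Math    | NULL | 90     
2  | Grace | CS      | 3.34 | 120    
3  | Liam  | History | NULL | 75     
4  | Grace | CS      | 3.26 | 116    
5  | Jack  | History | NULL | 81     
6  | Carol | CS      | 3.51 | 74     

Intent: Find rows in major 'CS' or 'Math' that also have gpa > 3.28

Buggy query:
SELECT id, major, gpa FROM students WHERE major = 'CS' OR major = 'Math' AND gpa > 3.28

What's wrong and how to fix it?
Bug: AND binds tighter than OR, so this parses as major = 'CS' OR (major = 'Math' AND gpa > 3.28)

Fix: Group the OR with parentheses (or use IN), then AND the threshold

Corrected query:
SELECT id, major, gpa FROM students WHERE (major = 'CS' OR major = 'Math') AND gpa > 3.28

Result:
id | major | gpa 
---+-------+-----
2  | CS    | 3.34
6  | CS    | 3.51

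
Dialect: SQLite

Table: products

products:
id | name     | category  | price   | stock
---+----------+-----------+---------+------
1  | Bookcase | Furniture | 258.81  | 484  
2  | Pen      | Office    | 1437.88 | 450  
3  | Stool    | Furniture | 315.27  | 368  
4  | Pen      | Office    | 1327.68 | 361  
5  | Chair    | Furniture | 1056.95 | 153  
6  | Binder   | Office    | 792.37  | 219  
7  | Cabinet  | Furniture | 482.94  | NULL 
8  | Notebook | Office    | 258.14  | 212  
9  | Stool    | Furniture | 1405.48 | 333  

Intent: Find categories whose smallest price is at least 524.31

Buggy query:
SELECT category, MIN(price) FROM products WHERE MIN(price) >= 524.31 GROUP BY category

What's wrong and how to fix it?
Bug: MIN() in WHERE is a misuse of aggregate

Fix: Use HAVING for the per-group MIN condition

Corrected query:
SELECT category, MIN(price) FROM products GROUP BY category HAVING MIN(price) >= 524.31

Result:
(no rows)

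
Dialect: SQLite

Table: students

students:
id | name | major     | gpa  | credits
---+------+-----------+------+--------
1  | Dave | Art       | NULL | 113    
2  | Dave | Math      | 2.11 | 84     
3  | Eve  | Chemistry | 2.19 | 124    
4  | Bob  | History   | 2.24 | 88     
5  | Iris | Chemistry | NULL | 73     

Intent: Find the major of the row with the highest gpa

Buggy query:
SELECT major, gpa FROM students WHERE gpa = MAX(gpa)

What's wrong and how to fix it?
Bug: MAX(gpa) is an aggregate and cannot be used directly in WHERE

Fix: Wrap MAX in a scalar subquery so WHERE compares against a single value

Corrected query:
SELECT major, gpa FROM students WHERE gpa = (SELECT MAX(gpa) FROM students)

Result:
major   | gpa 
--------+-----
History | 2.24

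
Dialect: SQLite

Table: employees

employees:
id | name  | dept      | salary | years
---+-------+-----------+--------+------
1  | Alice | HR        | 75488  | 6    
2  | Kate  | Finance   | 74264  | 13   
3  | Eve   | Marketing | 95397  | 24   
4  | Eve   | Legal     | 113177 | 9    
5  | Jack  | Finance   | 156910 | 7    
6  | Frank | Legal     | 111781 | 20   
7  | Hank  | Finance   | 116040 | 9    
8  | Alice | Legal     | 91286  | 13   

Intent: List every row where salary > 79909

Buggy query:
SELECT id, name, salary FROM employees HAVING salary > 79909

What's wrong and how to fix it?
Bug: This is a non-aggregate query (no GROUP BY, no aggregates), so in SQLite the HAVING clause is invalid here; a row-level condition belongs in WHERE

Fix: Use WHERE for row-level filtering

Corrected query:
SELECT id, name, salary FROM employees WHERE salary > 79909

Result:
id | name  | salary
---+-------+-------
3  | Eve   | 95397 
4  | Eve   | 113177
5  | Jack  | 156910
6  | Frank | 111781
7  | Hank  | 116040
8  | Alice | 91286 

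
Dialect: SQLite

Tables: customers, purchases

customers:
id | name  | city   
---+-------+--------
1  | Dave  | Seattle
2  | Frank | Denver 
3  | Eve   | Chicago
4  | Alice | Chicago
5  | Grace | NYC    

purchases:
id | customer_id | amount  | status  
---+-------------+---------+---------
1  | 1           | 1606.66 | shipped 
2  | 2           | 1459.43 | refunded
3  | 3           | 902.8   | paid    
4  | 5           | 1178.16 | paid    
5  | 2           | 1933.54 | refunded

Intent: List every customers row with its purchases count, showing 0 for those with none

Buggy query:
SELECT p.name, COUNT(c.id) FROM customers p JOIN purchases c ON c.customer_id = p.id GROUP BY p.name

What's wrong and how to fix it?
Bug: An inner join excludes parents with zero children

Fix: Switch to LEFT JOIN to retain unmatched parent rows

Corrected query:
SELECT p.name, COUNT(c.id) FROM customers p LEFT JOIN purchases c ON c.customer_id = p.id GROUP BY p.name

Result:
name  | COUNT(c.id)
------+------------
Alice | 0          
Dave  | 1          
Eve   | 1          
Frank | 2          
Grace | 1          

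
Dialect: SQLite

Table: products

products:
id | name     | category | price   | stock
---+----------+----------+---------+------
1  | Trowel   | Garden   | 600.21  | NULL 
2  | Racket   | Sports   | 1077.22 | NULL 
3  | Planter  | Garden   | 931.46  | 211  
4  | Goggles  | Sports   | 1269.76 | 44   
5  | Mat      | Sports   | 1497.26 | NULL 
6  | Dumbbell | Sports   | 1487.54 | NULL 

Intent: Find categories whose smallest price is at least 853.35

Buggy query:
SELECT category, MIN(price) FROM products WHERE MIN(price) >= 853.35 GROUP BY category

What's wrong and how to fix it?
Bug: Aggregates like MIN are computed per group after WHERE runs

Fix: Replace WHERE with HAVING after the GROUP BY

Corrected query:
SELECT category, MIN(price) FROM products GROUP BY category HAVING MIN(price) >= 853.35

Result:
category | MIN(price)
---------+-----------
Sports   | 1077.22   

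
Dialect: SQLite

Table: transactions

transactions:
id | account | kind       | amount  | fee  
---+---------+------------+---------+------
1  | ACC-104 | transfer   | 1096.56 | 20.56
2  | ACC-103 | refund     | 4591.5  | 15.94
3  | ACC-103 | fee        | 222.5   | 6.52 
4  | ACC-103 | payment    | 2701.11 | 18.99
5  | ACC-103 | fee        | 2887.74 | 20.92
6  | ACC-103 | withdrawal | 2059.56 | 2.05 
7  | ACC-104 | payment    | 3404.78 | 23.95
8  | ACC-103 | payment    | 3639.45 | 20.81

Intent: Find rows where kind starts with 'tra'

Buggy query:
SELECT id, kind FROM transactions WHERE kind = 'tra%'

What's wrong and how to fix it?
Bug: '=' compares the literal string including the % character; pattern matching needs LIKE

Fix: Use LIKE for wildcard pattern matching

Corrected query:
SELECT id, kind FROM transactions WHERE kind LIKE 'tra%'

Result:
id | kind    
---+---------
1  | transfer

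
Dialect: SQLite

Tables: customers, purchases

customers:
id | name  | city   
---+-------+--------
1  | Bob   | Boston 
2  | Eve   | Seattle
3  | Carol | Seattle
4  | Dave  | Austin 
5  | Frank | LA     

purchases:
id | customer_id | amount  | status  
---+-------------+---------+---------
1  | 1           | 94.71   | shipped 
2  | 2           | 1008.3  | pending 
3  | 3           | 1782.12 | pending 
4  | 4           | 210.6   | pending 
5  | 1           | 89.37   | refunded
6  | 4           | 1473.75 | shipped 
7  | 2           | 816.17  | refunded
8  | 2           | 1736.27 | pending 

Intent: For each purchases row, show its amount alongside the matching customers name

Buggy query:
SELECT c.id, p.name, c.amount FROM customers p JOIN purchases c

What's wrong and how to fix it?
Bug: JOIN with no ON clause produces a cartesian product; every purchases row pairs with every customers row

Fix: Add ON c.customer_id = p.id to the JOIN

Corrected query:
SELECT c.id, p.name, c.amount FROM customers p JOIN purchases c ON c.customer_id = p.id

Result:
id | name  | amount 
---+-------+--------
1  | Bob   | 94.71  
2  | Eve   | 1008.3 
3  | Carol | 1782.12
4  | Dave  | 210.6  
5  | Bob   | 89.37  
6  | Dave  | 1473.75
7  | Eve   | 816.17 
8  | Eve   | 1736.27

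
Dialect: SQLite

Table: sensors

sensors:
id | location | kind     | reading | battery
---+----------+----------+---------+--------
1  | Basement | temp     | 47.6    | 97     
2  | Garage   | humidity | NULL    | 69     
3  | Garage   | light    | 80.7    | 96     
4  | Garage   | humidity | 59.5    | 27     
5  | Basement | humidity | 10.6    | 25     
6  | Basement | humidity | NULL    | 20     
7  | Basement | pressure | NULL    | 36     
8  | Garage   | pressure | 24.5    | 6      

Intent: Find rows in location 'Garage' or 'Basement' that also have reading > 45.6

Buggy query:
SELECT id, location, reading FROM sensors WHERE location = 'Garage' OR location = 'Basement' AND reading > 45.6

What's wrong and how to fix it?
Bug: Without parentheses, AND is evaluated before OR, so the reading filter only applies to the 'Basement' branch

Fix: Group the OR with parentheses (or use IN), then AND the threshold

Corrected query:
SELECT id, location, reading FROM sensors WHERE (location = 'Garage' OR location = 'Basement') AND reading > 45.6

Result:
id | location | reading
---+----------+--------
1  | Basement | 47.6   
3  | Garage   | 80.7   
4  | Garage   | 59.5   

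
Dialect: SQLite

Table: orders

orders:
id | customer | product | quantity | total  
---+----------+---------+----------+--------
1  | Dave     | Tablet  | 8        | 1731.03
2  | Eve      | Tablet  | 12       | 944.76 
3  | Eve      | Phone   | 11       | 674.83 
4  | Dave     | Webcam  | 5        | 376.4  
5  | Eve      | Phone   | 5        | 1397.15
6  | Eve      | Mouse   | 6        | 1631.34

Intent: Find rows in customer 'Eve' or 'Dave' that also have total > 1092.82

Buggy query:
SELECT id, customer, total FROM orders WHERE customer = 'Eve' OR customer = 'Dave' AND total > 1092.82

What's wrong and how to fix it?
Bug: Without parentheses, AND is evaluated before OR, so the total filter only applies to the 'Dave' branch

Fix: Add parentheses around the OR so the AND applies to both alternatives

Corrected query:
SELECT id, customer, total FROM orders WHERE (customer = 'Eve' OR customer = 'Dave') AND total > 1092.82

Result:
id | customer | total  
---+----------+--------
1  | Dave     | 1731.03
5  | Eve      | 1397.15
6  | Eve      | 1631.34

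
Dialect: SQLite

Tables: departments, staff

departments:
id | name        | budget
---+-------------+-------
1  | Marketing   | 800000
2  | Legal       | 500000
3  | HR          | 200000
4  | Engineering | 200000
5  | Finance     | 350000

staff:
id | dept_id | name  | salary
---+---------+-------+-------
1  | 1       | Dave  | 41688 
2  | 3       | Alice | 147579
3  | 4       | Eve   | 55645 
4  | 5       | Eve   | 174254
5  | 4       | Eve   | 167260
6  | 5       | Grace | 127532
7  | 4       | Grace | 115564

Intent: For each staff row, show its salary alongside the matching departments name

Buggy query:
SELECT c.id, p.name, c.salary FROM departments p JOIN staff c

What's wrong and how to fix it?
Bug: Missing join condition: each staff row is matched to all departments rows instead of just its own

Fix: Add ON c.dept_id = p.id to the JOIN

Corrected query:
SELECT c.id, p.name, c.salary FROM departments p JOIN staff c ON c.dept_id = p.id

Result:
id | name        | salary
---+-------------+-------
1  | Marketing   | 41688 
2  | HR          | 147579
3  | Engineering | 55645 
4  | Finance     | 174254
5  | Engineering | 167260
6  | Finance     | 127532
7  | Engineering | 115564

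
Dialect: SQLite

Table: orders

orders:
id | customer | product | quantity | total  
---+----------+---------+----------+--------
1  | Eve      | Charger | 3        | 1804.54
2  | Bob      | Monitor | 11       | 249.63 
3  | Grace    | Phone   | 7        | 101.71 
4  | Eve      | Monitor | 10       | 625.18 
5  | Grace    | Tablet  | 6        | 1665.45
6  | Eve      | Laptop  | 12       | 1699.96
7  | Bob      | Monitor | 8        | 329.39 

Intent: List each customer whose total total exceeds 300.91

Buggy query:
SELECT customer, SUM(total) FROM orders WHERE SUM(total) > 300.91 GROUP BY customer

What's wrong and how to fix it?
Bug: Aggregate functions cannot appear in a WHERE clause

Fix: Use HAVING (which filters groups after aggregation) instead of WHERE

Corrected query:
SELECT customer, SUM(total) FROM orders GROUP BY customer HAVING SUM(total) > 300.91

Result:
customer | SUM(total)
---------+-----------
Bob      | 579.02    
Eve      | 4129.68   
Grace    | 1767.16   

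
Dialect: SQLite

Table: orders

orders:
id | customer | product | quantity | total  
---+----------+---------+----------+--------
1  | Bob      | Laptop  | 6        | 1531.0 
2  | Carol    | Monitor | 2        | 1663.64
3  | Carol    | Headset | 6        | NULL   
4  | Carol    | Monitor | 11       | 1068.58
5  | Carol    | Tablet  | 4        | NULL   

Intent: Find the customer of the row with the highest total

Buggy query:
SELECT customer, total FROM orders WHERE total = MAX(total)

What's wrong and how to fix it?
Bug: WHERE is evaluated per row; an aggregate over the whole table isn't defined there

Fix: Use a subquery: WHERE total = (SELECT MAX(total) FROM orders)

Corrected query:
SELECT customer, total FROM orders WHERE total = (SELECT MAX(total) FROM orders)

Result:
customer | total  
---------+--------
Carol    | 1663.64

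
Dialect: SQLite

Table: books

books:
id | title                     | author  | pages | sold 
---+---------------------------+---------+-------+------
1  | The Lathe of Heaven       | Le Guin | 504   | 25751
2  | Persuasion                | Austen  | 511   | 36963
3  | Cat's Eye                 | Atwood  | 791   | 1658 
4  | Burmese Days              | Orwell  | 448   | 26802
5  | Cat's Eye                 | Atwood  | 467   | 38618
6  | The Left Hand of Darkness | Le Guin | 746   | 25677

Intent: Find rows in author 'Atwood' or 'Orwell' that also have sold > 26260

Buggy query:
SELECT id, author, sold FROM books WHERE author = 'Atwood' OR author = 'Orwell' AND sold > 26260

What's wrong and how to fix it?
Bug: Without parentheses, AND is evaluated before OR, so the sold filter only applies to the 'Orwell' branch

Fix: Group the OR with parentheses (or use IN), then AND the threshold

Corrected query:
SELECT id, author, sold FROM books WHERE (author = 'Atwood' OR author = 'Orwell') AND sold > 26260

Result:
id | author | sold 
---+--------+------
4  | Orwell | 26802
5  | Atwood | 38618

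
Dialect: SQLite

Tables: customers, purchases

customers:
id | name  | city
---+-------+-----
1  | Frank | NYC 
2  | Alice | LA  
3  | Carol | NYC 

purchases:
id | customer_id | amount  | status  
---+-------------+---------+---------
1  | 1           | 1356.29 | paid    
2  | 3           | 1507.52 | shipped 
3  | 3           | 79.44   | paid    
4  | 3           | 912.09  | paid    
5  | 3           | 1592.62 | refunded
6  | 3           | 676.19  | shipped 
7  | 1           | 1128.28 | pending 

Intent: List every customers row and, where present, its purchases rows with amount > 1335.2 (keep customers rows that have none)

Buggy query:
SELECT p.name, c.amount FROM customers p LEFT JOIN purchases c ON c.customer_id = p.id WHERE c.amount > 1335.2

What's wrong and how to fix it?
Bug: A WHERE condition on the right-hand table after LEFT JOIN drops unmatched parents

Fix: Move the right-table condition into the ON clause so unmatched parents are kept

Corrected query:
SELECT p.name, c.amount FROM customers p LEFT JOIN purchases c ON c.customer_id = p.id AND c.amount > 1335.2

Result:
name  | amount 
------+--------
Frank | 1356.29
Alice | NULL   
Carol | 1507.52
Carol | 1592.62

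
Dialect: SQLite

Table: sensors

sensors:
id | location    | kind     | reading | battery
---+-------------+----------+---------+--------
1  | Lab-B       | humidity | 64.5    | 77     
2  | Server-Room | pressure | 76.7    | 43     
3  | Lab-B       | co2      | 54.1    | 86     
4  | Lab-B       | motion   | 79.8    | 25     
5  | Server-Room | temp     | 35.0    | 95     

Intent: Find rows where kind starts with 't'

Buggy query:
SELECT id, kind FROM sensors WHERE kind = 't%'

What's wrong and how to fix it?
Bug: '=' compares the literal string including the % character; pattern matching needs LIKE

Fix: Use LIKE for wildcard pattern matching

Corrected query:
SELECT id, kind FROM sensors WHERE kind LIKE 't%'

Result:
id | kind
---+-----
5  | temp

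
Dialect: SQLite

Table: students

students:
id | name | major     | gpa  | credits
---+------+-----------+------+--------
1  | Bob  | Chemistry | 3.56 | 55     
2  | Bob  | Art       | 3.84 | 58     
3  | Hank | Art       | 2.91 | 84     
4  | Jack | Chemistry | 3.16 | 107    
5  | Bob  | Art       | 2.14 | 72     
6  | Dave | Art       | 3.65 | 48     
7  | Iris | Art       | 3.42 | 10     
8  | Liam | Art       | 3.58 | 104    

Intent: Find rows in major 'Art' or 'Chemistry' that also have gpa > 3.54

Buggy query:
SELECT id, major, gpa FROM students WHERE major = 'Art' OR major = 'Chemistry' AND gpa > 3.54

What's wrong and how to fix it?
Bug: AND binds tighter than OR, so this parses as major = 'Art' OR (major = 'Chemistry' AND gpa > 3.54)

Fix: Group the OR with parentheses (or use IN), then AND the threshold

Corrected query:
SELECT id, major, gpa FROM students WHERE (major = 'Art' OR major = 'Chemistry') AND gpa > 3.54

Result:
id | major     | gpa 
---+-----------+-----
1  | Chemistry | 3.56
2  | Art       | 3.84
6  | Art       | 3.65
8  | Art       | 3.58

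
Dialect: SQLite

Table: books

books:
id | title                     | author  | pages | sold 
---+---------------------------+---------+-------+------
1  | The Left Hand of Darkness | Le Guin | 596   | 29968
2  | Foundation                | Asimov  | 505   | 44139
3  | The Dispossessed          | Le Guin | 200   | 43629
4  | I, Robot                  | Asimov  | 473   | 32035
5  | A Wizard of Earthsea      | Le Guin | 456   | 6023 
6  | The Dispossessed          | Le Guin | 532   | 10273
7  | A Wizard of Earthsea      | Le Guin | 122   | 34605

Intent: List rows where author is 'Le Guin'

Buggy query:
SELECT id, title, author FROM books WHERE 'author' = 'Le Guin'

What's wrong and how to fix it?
Bug: 'author' in single quotes is a string literal, not the column; the comparison is literal-vs-literal and never true

Fix: Reference the column as author without single quotes

Corrected query:
SELECT id, title, author FROM books WHERE author = 'Le Guin'

Result:
id | title                     | author 
---+---------------------------+--------
1  | The Left Hand of Darkness | Le Guin
3  | The Dispossessed          | Le Guin
5  | A Wizard of Earthsea      | Le Guin
6  | The Dispossessed          | Le Guin
7  | A Wizard of Earthsea      | Le Guin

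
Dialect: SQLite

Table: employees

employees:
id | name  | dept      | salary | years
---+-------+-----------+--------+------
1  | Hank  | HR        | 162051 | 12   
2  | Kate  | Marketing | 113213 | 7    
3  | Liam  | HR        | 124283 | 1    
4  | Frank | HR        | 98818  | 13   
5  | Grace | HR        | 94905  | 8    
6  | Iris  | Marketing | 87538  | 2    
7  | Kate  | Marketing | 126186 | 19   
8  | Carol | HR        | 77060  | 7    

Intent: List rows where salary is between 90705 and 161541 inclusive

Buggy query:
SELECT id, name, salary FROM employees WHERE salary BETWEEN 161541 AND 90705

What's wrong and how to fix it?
Bug: BETWEEN expects the lower bound first; with 161541 AND 90705 the range is empty

Fix: Write BETWEEN 90705 AND 161541

Corrected query:
SELECT id, name, salary FROM employees WHERE salary BETWEEN 90705 AND 161541

Result:
id | name  | salary
---+-------+-------
2  | Kate  | 113213
3  | Liam  | 124283
4  | Frank | 98818 
5  | Grace | 94905 
7  | Kate  | 126186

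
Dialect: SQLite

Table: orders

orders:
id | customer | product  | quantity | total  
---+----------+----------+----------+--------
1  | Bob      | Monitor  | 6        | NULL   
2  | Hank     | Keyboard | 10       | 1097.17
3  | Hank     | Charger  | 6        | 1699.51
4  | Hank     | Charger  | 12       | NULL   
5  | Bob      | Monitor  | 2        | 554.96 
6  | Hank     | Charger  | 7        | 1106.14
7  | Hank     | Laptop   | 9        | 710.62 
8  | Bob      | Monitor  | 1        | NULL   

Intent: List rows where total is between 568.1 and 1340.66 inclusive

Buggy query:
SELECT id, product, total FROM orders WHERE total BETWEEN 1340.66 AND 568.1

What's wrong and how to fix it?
Bug: The bounds are reversed; BETWEEN a AND b requires a <= b to match anything

Fix: Swap the bounds so the smaller value comes first

Corrected query:
SELECT id, product, total FROM orders WHERE total BETWEEN 568.1 AND 1340.66

Result:
id | product  | total  
---+----------+--------
2  | Keyboard | 1097.17
6  | Charger  | 1106.14
7  | Laptop   | 710.62 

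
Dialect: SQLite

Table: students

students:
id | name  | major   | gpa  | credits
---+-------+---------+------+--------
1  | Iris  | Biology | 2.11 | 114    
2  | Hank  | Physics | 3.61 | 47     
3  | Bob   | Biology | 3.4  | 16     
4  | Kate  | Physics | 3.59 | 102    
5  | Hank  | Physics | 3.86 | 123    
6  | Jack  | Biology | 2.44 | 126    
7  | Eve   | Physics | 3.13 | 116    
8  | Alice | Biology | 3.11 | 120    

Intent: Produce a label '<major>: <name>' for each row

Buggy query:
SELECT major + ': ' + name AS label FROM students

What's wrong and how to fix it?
Bug: SQLite uses || for string concatenation; + coerces text to numbers (yielding 0)

Fix: Use the || operator for string concatenation

Corrected query:
SELECT major || ': ' || name AS label FROM students

Result:
label         
--------------
Biology: Iris 
Physics: Hank 
Biology: Bob  
Physics: Kate 
Physics: Hank 
Biology: Jack 
Physics: Eve  
Biology: Alice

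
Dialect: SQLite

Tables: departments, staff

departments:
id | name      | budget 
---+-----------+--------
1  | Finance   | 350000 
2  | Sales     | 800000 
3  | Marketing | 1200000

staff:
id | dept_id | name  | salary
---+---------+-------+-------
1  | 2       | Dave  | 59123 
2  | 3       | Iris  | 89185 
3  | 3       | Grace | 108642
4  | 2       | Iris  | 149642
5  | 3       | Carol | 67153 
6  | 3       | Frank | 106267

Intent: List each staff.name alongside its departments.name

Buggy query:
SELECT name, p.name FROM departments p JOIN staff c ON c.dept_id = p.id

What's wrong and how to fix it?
Bug: Both tables have a 'name' column; the unqualified reference is ambiguous

Fix: Qualify the column with its table alias (c.name)

Corrected query:
SELECT c.name, p.name FROM departments p JOIN staff c ON c.dept_id = p.id

Result:
name  | name     
------+----------
Dave  | Sales    
Iris  | Marketing
Grace | Marketing
Iris  | Sales    
Carol | Marketing
Frank | Marketing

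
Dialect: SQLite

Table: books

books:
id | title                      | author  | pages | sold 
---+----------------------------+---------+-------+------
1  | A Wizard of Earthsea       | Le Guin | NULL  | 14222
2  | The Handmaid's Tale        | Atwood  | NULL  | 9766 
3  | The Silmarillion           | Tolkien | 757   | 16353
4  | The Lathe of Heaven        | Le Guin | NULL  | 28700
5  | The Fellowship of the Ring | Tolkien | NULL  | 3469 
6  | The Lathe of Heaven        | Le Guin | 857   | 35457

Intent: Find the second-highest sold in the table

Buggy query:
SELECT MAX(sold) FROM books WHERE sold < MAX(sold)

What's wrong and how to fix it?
Bug: The inner MAX is an aggregate inside WHERE, which is not allowed

Fix: Compute the overall MAX in a subquery, then take MAX of rows below it

Corrected query:
SELECT MAX(sold) FROM books WHERE sold < (SELECT MAX(sold) FROM books)

Result:
MAX(sold)
---------
28700    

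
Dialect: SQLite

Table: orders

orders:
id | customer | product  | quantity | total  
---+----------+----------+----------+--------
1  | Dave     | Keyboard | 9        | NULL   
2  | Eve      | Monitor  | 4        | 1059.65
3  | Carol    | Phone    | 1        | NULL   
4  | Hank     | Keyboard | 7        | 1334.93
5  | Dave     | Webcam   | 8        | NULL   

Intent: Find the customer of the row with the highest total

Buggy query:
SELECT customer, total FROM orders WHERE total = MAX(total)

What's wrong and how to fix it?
Bug: WHERE is evaluated per row; an aggregate over the whole table isn't defined there

Fix: Use a subquery: WHERE total = (SELECT MAX(total) FROM orders)

Corrected query:
SELECT customer, total FROM orders WHERE total = (SELECT MAX(total) FROM orders)

Result:
customer | total  
---------+--------
Hank     | 1334.93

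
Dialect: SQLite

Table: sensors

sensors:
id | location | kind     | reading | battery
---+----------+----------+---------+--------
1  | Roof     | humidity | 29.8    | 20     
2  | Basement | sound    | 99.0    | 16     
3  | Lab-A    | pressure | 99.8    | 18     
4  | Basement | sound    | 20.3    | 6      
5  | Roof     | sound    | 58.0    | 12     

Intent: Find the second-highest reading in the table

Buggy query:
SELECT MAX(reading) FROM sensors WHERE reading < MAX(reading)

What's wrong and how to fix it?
Bug: MAX(reading) on the right of the comparison is an aggregate-in-WHERE error

Fix: Put the inner MAX in a scalar subquery

Corrected query:
SELECT MAX(reading) FROM sensors WHERE reading < (SELECT MAX(reading) FROM sensors)

Result:
MAX(reading)
------------
99          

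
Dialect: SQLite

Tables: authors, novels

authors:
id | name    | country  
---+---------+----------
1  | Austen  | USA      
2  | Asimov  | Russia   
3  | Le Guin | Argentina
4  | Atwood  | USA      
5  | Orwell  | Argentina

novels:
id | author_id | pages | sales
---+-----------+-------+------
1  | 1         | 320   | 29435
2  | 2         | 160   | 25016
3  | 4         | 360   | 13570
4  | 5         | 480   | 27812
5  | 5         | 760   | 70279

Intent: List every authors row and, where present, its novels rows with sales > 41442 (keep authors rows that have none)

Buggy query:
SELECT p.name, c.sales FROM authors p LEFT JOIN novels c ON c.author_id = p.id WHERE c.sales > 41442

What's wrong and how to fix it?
Bug: A WHERE condition on the right-hand table after LEFT JOIN drops unmatched parents

Fix: Move the right-table condition into the ON clause so unmatched parents are kept

Corrected query:
SELECT p.name, c.sales FROM authors p LEFT JOIN novels c ON c.author_id = p.id AND c.sales > 41442

Result:
name    | sales
--------+------
Austen  | NULL 
Asimov  | NULL 
Le Guin | NULL 
Atwood  | NULL 
Orwell  | 70279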